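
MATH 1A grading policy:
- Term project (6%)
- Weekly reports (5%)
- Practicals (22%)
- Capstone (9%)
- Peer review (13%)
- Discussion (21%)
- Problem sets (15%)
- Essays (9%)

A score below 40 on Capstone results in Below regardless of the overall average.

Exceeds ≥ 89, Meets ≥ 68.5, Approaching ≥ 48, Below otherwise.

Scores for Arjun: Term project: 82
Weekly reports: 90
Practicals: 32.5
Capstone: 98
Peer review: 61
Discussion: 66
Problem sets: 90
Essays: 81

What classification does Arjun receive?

Capstone score 98 ≥ 40: minimum met.
Weighted total:
  Term project 82 × 0.06 = 4.92
  Weekly reports 90 × 0.05 = 4.5
  Practicals 32.5 × 0.22 = 7.15
  Capstone 98 × 0.09 = 8.82
  Peer review 61 × 0.13 = 7.93
  Discussion 66 × 0.21 = 13.86
  Problem sets 90 × 0.15 = 13.5
  Essays 81 × 0.09 = 7.29
Sum = 67.97
67.97 is ≥ 48 and < 68.5 → Approaching

Approaching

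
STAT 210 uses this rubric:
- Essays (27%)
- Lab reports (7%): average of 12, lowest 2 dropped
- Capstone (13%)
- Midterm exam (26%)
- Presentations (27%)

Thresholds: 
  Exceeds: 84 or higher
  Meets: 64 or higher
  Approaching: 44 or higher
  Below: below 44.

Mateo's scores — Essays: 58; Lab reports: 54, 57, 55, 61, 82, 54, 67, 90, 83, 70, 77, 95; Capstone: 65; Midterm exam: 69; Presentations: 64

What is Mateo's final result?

Meets

Lab reports: drop 54, 54 → average of remaining 10 = 737/10 = 73.7
Weighted total:
  Essays 58 × 0.27 = 15.66
  Lab reports 73.7 × 0.07 = 5.159
  Capstone 65 × 0.13 = 8.45
  Midterm exam 69 × 0.26 = 17.94
  Presentations 64 × 0.27 = 17.28
Sum = 64.489
64.489 is ≥ 64 and < 84 → Meets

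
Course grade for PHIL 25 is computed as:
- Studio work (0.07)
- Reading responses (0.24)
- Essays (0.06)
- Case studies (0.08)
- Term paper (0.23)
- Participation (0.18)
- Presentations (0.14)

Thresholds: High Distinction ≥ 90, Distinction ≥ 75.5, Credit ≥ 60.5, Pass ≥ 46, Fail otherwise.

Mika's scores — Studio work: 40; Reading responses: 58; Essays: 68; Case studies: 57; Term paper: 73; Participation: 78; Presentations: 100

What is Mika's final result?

Credit

Weighted total:
  Studio work 40 × 0.07 = 2.8
  Reading responses 58 × 0.24 = 13.92
  Essays 68 × 0.06 = 4.08
  Case studies 57 × 0.08 = 4.56
  Term paper 73 × 0.23 = 16.79
  Participation 78 × 0.18 = 14.04
  Presentations 100 × 0.14 = 14
Sum = 70.19
70.19 is ≥ 60.5 and < 75.5 → Credit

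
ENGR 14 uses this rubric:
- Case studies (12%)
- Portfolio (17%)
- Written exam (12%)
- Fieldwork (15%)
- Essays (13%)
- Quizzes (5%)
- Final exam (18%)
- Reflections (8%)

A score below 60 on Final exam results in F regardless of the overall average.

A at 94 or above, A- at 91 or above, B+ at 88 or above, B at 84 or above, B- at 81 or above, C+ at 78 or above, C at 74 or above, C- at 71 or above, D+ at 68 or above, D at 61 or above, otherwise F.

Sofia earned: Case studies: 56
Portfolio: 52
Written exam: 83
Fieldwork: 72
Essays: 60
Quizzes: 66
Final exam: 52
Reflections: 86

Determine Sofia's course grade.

F

Final exam score 52 < 60: minimum not met.
Weighted total:
  Case studies 56 × 0.12 = 6.72
  Portfolio 52 × 0.17 = 8.84
  Written exam 83 × 0.12 = 9.96
  Fieldwork 72 × 0.15 = 10.8
  Essays 60 × 0.13 = 7.8
  Quizzes 66 × 0.05 = 3.3
  Final exam 52 × 0.18 = 9.36
  Reflections 86 × 0.08 = 6.88
Sum = 63.66
Because the Final exam minimum was not met, the result is F.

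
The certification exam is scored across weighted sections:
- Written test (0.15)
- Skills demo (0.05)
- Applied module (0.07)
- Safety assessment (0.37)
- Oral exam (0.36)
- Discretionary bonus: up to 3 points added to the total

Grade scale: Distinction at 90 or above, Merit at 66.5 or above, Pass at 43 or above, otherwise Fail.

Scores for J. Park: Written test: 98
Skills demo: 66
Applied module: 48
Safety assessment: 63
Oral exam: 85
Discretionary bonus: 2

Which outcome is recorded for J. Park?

Weighted total:
  Written test 98 × 0.15 = 14.7
  Skills demo 66 × 0.05 = 3.3
  Applied module 48 × 0.07 = 3.36
  Safety assessment 63 × 0.37 = 23.31
  Oral exam 85 × 0.36 = 30.6
Sum = 75.27
Discretionary bonus: 75.27 + 2 = 77.27
77.27 is ≥ 66.5 and < 90 → Merit

Merit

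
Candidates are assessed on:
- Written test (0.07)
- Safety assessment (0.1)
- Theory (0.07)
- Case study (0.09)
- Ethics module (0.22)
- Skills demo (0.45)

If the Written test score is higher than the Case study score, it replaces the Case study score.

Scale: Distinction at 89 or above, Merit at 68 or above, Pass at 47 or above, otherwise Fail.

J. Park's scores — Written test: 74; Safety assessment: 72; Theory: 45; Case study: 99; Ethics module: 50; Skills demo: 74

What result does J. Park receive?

Written test (74) ≤ Case study (99), so Case study stays at 99.
Weighted total:
  Written test 74 × 0.07 = 5.18
  Safety assessment 72 × 0.1 = 7.2
  Theory 45 × 0.07 = 3.15
  Case study 99 × 0.09 = 8.91
  Ethics module 50 × 0.22 = 11
  Skills demo 74 × 0.45 = 33.3
Sum = 68.74
68.74 is ≥ 68 and < 89 → Merit

Merit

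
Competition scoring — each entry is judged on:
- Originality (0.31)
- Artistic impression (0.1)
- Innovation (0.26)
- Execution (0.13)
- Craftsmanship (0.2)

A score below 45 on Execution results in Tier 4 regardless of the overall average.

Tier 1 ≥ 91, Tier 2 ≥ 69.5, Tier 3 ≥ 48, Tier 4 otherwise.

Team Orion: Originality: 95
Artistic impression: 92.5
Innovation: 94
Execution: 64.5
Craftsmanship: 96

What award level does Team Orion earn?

Execution score 64.5 ≥ 45: minimum met.
Weighted total:
  Originality 95 × 0.31 = 29.45
  Artistic impression 92.5 × 0.1 = 9.25
  Innovation 94 × 0.26 = 24.44
  Execution 64.5 × 0.13 = 8.385
  Craftsmanship 96 × 0.2 = 19.2
Sum = 90.725
90.725 is ≥ 69.5 and < 91 → Tier 2

Tier 2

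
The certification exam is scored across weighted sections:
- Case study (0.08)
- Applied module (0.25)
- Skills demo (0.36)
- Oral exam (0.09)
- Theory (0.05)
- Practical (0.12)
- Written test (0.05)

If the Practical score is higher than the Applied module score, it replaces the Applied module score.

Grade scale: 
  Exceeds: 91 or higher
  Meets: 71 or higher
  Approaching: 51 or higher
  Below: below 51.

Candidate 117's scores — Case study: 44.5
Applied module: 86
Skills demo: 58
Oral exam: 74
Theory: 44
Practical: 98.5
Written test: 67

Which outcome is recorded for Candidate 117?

Meets

Practical (98.5) > Applied module (86), so Applied module counts as 98.5.
Weighted total:
  Case study 44.5 × 0.08 = 3.56
  Applied module 98.5 × 0.25 = 24.625
  Skills demo 58 × 0.36 = 20.88
  Oral exam 74 × 0.09 = 6.66
  Theory 44 × 0.05 = 2.2
  Practical 98.5 × 0.12 = 11.82
  Written test 67 × 0.05 = 3.35
Sum = 73.095
73.095 is ≥ 71 and < 91 → Meets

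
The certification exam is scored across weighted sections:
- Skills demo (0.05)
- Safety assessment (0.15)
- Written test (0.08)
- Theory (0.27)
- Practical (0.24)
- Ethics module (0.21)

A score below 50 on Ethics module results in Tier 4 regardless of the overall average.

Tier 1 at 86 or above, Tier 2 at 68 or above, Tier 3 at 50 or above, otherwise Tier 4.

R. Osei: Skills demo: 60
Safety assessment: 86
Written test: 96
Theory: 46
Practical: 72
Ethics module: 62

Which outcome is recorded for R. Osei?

Tier 3

Ethics module score 62 ≥ 50: minimum met.
Weighted total:
  Skills demo 60 × 0.05 = 3
  Safety assessment 86 × 0.15 = 12.9
  Written test 96 × 0.08 = 7.68
  Theory 46 × 0.27 = 12.42
  Practical 72 × 0.24 = 17.28
  Ethics module 62 × 0.21 = 13.02
Sum = 66.3
66.3 is ≥ 50 and < 68 → Tier 3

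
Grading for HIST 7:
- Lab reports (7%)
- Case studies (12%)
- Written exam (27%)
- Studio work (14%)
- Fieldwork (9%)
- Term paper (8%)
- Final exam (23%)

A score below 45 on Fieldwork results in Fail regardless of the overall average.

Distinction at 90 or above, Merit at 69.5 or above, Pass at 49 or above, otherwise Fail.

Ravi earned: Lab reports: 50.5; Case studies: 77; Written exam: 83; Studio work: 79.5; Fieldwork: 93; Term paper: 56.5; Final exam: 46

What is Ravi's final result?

Merit

Fieldwork score 93 ≥ 45: minimum met.
Weighted total:
  Lab reports 50.5 × 0.07 = 3.535
  Case studies 77 × 0.12 = 9.24
  Written exam 83 × 0.27 = 22.41
  Studio work 79.5 × 0.14 = 11.13
  Fieldwork 93 × 0.09 = 8.37
  Term paper 56.5 × 0.08 = 4.52
  Final exam 46 × 0.23 = 10.58
Sum = 69.785
69.785 is ≥ 69.5 and < 90 → Merit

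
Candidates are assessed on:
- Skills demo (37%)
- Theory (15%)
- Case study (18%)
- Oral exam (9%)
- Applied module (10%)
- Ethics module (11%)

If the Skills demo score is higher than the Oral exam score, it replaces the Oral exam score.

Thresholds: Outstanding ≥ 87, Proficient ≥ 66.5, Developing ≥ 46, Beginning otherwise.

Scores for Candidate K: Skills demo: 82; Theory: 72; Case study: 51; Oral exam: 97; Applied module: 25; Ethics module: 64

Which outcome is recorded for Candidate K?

Proficient

Skills demo (82) ≤ Oral exam (97), so Oral exam stays at 97.
Weighted total:
  Skills demo 82 × 0.37 = 30.34
  Theory 72 × 0.15 = 10.8
  Case study 51 × 0.18 = 9.18
  Oral exam 97 × 0.09 = 8.73
  Applied module 25 × 0.1 = 2.5
  Ethics module 64 × 0.11 = 7.04
Sum = 68.59
68.59 is ≥ 66.5 and < 87 → Proficient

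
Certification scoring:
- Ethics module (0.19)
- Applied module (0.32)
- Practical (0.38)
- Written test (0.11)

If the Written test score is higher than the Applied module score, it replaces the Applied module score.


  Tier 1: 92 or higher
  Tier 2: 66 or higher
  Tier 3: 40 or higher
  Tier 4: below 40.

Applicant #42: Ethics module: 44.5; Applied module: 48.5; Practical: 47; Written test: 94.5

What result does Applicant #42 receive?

Tier 2

Written test (94.5) > Applied module (48.5), so Applied module counts as 94.5.
Weighted total:
  Ethics module 44.5 × 0.19 = 8.455
  Applied module 94.5 × 0.32 = 30.24
  Practical 47 × 0.38 = 17.86
  Written test 94.5 × 0.11 = 10.395
Sum = 66.95
66.95 is ≥ 66 and < 92 → Tier 2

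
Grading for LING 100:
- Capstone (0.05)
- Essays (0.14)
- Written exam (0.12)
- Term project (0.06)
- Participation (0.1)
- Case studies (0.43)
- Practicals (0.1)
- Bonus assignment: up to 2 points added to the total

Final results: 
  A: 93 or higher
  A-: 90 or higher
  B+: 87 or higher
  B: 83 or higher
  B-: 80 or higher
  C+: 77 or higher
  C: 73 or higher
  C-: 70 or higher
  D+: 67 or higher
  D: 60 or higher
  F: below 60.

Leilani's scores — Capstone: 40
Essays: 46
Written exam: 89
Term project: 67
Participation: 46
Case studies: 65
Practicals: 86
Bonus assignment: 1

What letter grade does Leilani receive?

Weighted total:
  Capstone 40 × 0.05 = 2
  Essays 46 × 0.14 = 6.44
  Written exam 89 × 0.12 = 10.68
  Term project 67 × 0.06 = 4.02
  Participation 46 × 0.1 = 4.6
  Case studies 65 × 0.43 = 27.95
  Practicals 86 × 0.1 = 8.6
Sum = 64.29
Bonus assignment: 64.29 + 1 = 65.29
65.29 is ≥ 60 and < 67 → D

D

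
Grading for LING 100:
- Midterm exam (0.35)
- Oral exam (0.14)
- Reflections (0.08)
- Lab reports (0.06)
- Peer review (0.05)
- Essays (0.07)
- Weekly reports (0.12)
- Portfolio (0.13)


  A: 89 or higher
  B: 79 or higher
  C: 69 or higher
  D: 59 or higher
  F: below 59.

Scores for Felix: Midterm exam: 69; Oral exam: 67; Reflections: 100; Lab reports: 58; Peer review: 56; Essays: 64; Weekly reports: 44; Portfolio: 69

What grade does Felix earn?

D

Weighted total:
  Midterm exam 69 × 0.35 = 24.15
  Oral exam 67 × 0.14 = 9.38
  Reflections 100 × 0.08 = 8
  Lab reports 58 × 0.06 = 3.48
  Peer review 56 × 0.05 = 2.8
  Essays 64 × 0.07 = 4.48
  Weekly reports 44 × 0.12 = 5.28
  Portfolio 69 × 0.13 = 8.97
Sum = 66.54
66.54 is ≥ 59 and < 69 → D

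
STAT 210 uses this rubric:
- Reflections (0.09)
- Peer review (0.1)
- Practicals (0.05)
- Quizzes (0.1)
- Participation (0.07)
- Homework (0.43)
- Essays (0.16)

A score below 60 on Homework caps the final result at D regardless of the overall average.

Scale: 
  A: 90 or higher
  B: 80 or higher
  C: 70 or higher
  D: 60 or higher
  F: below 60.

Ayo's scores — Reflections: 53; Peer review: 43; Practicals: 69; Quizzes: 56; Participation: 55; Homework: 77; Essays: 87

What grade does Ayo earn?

Homework score 77 ≥ 60: minimum met.
Weighted total:
  Reflections 53 × 0.09 = 4.77
  Peer review 43 × 0.1 = 4.3
  Practicals 69 × 0.05 = 3.45
  Quizzes 56 × 0.1 = 5.6
  Participation 55 × 0.07 = 3.85
  Homework 77 × 0.43 = 33.11
  Essays 87 × 0.16 = 13.92
Sum = 69
69 is ≥ 60 and < 70 → D

D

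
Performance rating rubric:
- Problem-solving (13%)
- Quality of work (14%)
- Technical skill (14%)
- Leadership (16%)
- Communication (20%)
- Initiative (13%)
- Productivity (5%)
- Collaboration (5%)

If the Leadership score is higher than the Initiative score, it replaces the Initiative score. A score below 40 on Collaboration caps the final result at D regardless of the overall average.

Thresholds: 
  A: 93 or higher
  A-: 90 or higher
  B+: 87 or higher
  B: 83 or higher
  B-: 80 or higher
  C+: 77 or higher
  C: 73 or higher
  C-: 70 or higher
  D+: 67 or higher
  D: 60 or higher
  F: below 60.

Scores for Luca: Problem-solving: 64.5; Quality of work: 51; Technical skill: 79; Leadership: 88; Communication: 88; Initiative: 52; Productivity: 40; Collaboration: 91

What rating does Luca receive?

C

Leadership (88) > Initiative (52), so Initiative counts as 88.
Collaboration score 91 ≥ 40: minimum met.
Weighted total:
  Problem-solving 64.5 × 0.13 = 8.385
  Quality of work 51 × 0.14 = 7.14
  Technical skill 79 × 0.14 = 11.06
  Leadership 88 × 0.16 = 14.08
  Communication 88 × 0.2 = 17.6
  Initiative 88 × 0.13 = 11.44
  Productivity 40 × 0.05 = 2
  Collaboration 91 × 0.05 = 4.55
Sum = 76.255
76.255 is ≥ 73 and < 77 → C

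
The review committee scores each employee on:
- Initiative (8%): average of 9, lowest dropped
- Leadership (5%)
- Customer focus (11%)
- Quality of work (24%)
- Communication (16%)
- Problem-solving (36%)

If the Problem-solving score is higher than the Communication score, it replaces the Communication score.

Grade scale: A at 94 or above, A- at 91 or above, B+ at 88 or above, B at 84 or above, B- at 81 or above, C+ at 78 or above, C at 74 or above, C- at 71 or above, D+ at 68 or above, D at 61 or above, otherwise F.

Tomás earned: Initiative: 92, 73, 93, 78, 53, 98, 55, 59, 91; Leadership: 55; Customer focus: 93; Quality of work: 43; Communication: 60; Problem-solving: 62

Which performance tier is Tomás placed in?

D

Initiative: drop 53 → average of remaining 8 = 639/8 = 79.875
Problem-solving (62) > Communication (60), so Communication counts as 62.
Weighted total:
  Initiative 79.875 × 0.08 = 6.39
  Leadership 55 × 0.05 = 2.75
  Customer focus 93 × 0.11 = 10.23
  Quality of work 43 × 0.24 = 10.32
  Communication 62 × 0.16 = 9.92
  Problem-solving 62 × 0.36 = 22.32
Sum = 61.93
61.93 is ≥ 61 and < 68 → D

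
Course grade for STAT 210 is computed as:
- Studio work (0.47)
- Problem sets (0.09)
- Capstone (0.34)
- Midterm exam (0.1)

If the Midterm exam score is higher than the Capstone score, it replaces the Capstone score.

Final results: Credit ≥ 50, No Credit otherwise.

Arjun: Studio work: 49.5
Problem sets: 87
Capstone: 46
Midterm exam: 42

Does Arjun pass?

Midterm exam (42) ≤ Capstone (46), so Capstone stays at 46.
Weighted total:
  Studio work 49.5 × 0.47 = 23.265
  Problem sets 87 × 0.09 = 7.83
  Capstone 46 × 0.34 = 15.64
  Midterm exam 42 × 0.1 = 4.2
Sum = 50.935
50.935 ≥ 50 → Credit

Credit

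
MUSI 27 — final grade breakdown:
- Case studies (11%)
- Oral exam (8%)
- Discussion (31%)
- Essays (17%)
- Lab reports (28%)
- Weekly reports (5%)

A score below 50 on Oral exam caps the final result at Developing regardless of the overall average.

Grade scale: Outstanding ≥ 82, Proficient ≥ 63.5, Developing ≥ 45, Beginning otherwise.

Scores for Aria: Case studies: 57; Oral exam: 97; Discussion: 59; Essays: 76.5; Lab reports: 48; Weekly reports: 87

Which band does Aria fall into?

Developing

Oral exam score 97 ≥ 50: minimum met.
Weighted total:
  Case studies 57 × 0.11 = 6.27
  Oral exam 97 × 0.08 = 7.76
  Discussion 59 × 0.31 = 18.29
  Essays 76.5 × 0.17 = 13.005
  Lab reports 48 × 0.28 = 13.44
  Weekly reports 87 × 0.05 = 4.35
Sum = 63.115
63.115 is ≥ 45 and < 63.5 → Developing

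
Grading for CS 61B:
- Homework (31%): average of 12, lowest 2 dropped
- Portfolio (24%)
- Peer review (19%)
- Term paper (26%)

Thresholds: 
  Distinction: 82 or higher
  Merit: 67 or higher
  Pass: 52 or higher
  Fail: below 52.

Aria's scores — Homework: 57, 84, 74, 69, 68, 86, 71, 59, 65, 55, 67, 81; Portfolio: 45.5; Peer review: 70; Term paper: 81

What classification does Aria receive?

Merit

Homework: drop 55, 57 → average of remaining 10 = 724/10 = 72.4
Weighted total:
  Homework 72.4 × 0.31 = 22.444
  Portfolio 45.5 × 0.24 = 10.92
  Peer review 70 × 0.19 = 13.3
  Term paper 81 × 0.26 = 21.06
Sum = 67.724
67.724 is ≥ 67 and < 82 → Merit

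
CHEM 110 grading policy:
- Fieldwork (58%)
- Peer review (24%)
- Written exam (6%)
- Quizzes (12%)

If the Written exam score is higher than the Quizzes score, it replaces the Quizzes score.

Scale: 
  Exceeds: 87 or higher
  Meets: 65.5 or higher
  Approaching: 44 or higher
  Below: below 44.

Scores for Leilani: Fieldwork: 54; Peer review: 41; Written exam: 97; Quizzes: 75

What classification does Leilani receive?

Approaching

Written exam (97) > Quizzes (75), so Quizzes counts as 97.
Weighted total:
  Fieldwork 54 × 0.58 = 31.32
  Peer review 41 × 0.24 = 9.84
  Written exam 97 × 0.06 = 5.82
  Quizzes 97 × 0.12 = 11.64
Sum = 58.62
58.62 is ≥ 44 and < 65.5 → Approaching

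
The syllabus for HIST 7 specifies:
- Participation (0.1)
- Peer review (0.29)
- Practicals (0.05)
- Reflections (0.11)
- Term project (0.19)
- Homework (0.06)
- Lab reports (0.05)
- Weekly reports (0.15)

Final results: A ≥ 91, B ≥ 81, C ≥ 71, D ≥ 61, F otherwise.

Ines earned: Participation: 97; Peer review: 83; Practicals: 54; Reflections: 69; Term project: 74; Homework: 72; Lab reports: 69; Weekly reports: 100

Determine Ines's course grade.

Weighted total:
  Participation 97 × 0.1 = 9.7
  Peer review 83 × 0.29 = 24.07
  Practicals 54 × 0.05 = 2.7
  Reflections 69 × 0.11 = 7.59
  Term project 74 × 0.19 = 14.06
  Homework 72 × 0.06 = 4.32
  Lab reports 69 × 0.05 = 3.45
  Weekly reports 100 × 0.15 = 15
Sum = 80.89
80.89 is ≥ 71 and < 81 → C

C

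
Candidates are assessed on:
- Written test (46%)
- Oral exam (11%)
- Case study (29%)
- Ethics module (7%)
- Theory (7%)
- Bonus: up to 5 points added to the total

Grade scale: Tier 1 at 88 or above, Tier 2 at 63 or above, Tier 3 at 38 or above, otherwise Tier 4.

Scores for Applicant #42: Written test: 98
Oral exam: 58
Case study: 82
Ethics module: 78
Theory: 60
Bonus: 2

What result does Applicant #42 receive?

Weighted total:
  Written test 98 × 0.46 = 45.08
  Oral exam 58 × 0.11 = 6.38
  Case study 82 × 0.29 = 23.78
  Ethics module 78 × 0.07 = 5.46
  Theory 60 × 0.07 = 4.2
Sum = 84.9
Bonus: 84.9 + 2 = 86.9
86.9 is ≥ 63 and < 88 → Tier 2

Tier 2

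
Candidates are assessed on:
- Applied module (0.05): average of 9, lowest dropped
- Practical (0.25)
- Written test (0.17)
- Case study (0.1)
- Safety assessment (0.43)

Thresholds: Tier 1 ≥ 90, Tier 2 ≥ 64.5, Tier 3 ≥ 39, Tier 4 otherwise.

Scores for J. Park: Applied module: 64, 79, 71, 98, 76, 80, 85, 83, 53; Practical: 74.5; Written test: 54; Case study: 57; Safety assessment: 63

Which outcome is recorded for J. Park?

Applied module: drop 53 → average of remaining 8 = 636/8 = 79.5
Weighted total:
  Applied module 79.5 × 0.05 = 3.975
  Practical 74.5 × 0.25 = 18.625
  Written test 54 × 0.17 = 9.18
  Case study 57 × 0.1 = 5.7
  Safety assessment 63 × 0.43 = 27.09
Sum = 64.57
64.57 is ≥ 64.5 and < 90 → Tier 2

Tier 2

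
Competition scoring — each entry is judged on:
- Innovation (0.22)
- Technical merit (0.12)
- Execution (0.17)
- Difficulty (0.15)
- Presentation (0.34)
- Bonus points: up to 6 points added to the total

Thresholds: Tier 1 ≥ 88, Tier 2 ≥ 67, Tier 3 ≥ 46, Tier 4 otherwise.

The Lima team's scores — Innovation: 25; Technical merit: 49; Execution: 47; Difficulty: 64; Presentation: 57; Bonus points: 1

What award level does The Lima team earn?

Weighted total:
  Innovation 25 × 0.22 = 5.5
  Technical merit 49 × 0.12 = 5.88
  Execution 47 × 0.17 = 7.99
  Difficulty 64 × 0.15 = 9.6
  Presentation 57 × 0.34 = 19.38
Sum = 48.35
Bonus points: 48.35 + 1 = 49.35
49.35 is ≥ 46 and < 67 → Tier 3

Tier 3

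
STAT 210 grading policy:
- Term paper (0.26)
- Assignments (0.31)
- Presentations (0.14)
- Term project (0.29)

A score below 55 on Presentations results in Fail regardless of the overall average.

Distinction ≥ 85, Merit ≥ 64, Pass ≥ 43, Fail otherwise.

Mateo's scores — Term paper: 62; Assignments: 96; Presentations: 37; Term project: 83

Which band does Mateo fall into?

Fail

Presentations score 37 < 55: minimum not met.
Weighted total:
  Term paper 62 × 0.26 = 16.12
  Assignments 96 × 0.31 = 29.76
  Presentations 37 × 0.14 = 5.18
  Term project 83 × 0.29 = 24.07
Sum = 75.13
Because the Presentations minimum was not met, the result is Fail.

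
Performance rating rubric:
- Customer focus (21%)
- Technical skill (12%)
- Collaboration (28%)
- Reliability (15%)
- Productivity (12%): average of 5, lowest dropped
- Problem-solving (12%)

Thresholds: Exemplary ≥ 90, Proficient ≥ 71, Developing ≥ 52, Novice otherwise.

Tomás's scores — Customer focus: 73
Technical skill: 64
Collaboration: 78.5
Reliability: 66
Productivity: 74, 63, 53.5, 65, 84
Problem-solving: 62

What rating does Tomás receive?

Developing

Productivity: drop 53.5 → average of remaining 4 = 286/4 = 71.5
Weighted total:
  Customer focus 73 × 0.21 = 15.33
  Technical skill 64 × 0.12 = 7.68
  Collaboration 78.5 × 0.28 = 21.98
  Reliability 66 × 0.15 = 9.9
  Productivity 71.5 × 0.12 = 8.58
  Problem-solving 62 × 0.12 = 7.44
Sum = 70.91
70.91 is ≥ 52 and < 71 → Developing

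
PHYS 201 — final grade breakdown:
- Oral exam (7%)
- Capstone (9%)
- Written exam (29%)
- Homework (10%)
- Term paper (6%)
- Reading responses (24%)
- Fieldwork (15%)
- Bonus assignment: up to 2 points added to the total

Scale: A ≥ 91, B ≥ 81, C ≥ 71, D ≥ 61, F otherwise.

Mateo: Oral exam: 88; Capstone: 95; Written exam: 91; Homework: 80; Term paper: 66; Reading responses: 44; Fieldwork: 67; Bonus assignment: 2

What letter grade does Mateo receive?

Weighted total:
  Oral exam 88 × 0.07 = 6.16
  Capstone 95 × 0.09 = 8.55
  Written exam 91 × 0.29 = 26.39
  Homework 80 × 0.1 = 8
  Term paper 66 × 0.06 = 3.96
  Reading responses 44 × 0.24 = 10.56
  Fieldwork 67 × 0.15 = 10.05
Sum = 73.67
Bonus assignment: 73.67 + 2 = 75.67
75.67 is ≥ 71 and < 81 → C

C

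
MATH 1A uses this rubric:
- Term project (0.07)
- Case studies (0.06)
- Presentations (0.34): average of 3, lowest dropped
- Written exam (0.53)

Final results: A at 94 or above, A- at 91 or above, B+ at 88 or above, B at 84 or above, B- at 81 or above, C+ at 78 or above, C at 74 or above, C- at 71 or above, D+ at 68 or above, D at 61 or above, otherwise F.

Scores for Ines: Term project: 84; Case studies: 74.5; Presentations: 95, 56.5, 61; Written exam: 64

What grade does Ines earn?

D+

Presentations: drop 56.5 → average of remaining 2 = 156/2 = 78
Weighted total:
  Term project 84 × 0.07 = 5.88
  Case studies 74.5 × 0.06 = 4.47
  Presentations 78 × 0.34 = 26.52
  Written exam 64 × 0.53 = 33.92
Sum = 70.79
70.79 is ≥ 68 and < 71 → D+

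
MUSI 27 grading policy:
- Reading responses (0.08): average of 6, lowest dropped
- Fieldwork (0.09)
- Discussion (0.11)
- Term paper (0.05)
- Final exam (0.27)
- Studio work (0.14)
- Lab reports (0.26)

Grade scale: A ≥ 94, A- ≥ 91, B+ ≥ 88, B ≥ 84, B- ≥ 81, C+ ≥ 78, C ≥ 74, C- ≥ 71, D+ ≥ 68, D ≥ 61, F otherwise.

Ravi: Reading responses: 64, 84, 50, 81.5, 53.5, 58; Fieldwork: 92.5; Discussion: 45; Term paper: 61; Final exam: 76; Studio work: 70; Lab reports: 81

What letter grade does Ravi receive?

Reading responses: drop 50 → average of remaining 5 = 341/5 = 68.2
Weighted total:
  Reading responses 68.2 × 0.08 = 5.456
  Fieldwork 92.5 × 0.09 = 8.325
  Discussion 45 × 0.11 = 4.95
  Term paper 61 × 0.05 = 3.05
  Final exam 76 × 0.27 = 20.52
  Studio work 70 × 0.14 = 9.8
  Lab reports 81 × 0.26 = 21.06
Sum = 73.161
73.161 is ≥ 71 and < 74 → C-

C-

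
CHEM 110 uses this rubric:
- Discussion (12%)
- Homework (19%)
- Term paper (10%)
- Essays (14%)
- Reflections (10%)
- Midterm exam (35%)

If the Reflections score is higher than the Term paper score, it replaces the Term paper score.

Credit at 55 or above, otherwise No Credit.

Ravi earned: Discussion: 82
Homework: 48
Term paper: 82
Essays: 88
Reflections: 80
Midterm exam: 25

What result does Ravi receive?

Reflections (80) ≤ Term paper (82), so Term paper stays at 82.
Weighted total:
  Discussion 82 × 0.12 = 9.84
  Homework 48 × 0.19 = 9.12
  Term paper 82 × 0.1 = 8.2
  Essays 88 × 0.14 = 12.32
  Reflections 80 × 0.1 = 8
  Midterm exam 25 × 0.35 = 8.75
Sum = 56.23
56.23 ≥ 55 → Credit

Credit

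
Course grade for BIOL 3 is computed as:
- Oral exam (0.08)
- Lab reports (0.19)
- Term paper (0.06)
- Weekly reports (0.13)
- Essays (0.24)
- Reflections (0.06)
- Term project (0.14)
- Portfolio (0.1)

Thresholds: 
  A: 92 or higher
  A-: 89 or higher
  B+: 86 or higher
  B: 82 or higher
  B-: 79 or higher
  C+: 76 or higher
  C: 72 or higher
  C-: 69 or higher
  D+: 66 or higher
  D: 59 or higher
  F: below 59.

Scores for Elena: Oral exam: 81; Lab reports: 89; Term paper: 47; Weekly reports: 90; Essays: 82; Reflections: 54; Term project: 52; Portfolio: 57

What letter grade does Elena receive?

Weighted total:
  Oral exam 81 × 0.08 = 6.48
  Lab reports 89 × 0.19 = 16.91
  Term paper 47 × 0.06 = 2.82
  Weekly reports 90 × 0.13 = 11.7
  Essays 82 × 0.24 = 19.68
  Reflections 54 × 0.06 = 3.24
  Term project 52 × 0.14 = 7.28
  Portfolio 57 × 0.1 = 5.7
Sum = 73.81
73.81 is ≥ 72 and < 76 → C

C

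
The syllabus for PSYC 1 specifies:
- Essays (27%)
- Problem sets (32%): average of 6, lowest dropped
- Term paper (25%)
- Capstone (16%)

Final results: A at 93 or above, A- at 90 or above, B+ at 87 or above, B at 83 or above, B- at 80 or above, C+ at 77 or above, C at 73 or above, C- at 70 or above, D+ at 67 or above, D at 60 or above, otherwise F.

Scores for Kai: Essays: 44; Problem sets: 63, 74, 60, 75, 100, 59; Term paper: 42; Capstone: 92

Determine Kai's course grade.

D

Problem sets: drop 59 → average of remaining 5 = 372/5 = 74.4
Weighted total:
  Essays 44 × 0.27 = 11.88
  Problem sets 74.4 × 0.32 = 23.808
  Term paper 42 × 0.25 = 10.5
  Capstone 92 × 0.16 = 14.72
Sum = 60.908
60.908 is ≥ 60 and < 67 → D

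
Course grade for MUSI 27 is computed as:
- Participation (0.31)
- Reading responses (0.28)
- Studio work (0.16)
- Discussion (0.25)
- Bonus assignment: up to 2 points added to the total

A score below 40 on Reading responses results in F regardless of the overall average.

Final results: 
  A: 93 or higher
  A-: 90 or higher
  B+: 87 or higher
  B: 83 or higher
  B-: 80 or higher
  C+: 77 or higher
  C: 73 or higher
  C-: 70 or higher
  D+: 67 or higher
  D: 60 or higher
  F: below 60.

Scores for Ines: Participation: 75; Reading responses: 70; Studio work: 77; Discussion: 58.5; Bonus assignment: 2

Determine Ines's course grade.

C-

Reading responses score 70 ≥ 40: minimum met.
Weighted total:
  Participation 75 × 0.31 = 23.25
  Reading responses 70 × 0.28 = 19.6
  Studio work 77 × 0.16 = 12.32
  Discussion 58.5 × 0.25 = 14.625
Sum = 69.795
Bonus assignment: 69.795 + 2 = 71.795
71.795 is ≥ 70 and < 73 → C-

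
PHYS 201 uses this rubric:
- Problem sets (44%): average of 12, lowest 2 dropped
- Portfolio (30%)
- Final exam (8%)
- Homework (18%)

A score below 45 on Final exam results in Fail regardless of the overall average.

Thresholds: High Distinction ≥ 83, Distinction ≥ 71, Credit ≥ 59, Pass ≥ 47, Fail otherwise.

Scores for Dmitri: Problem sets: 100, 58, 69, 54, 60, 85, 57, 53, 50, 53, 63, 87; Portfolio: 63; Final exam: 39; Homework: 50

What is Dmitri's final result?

Fail

Problem sets: drop 50, 53 → average of remaining 10 = 686/10 = 68.6
Final exam score 39 < 45: minimum not met.
Weighted total:
  Problem sets 68.6 × 0.44 = 30.184
  Portfolio 63 × 0.3 = 18.9
  Final exam 39 × 0.08 = 3.12
  Homework 50 × 0.18 = 9
Sum = 61.204
Because the Final exam minimum was not met, the result is Fail.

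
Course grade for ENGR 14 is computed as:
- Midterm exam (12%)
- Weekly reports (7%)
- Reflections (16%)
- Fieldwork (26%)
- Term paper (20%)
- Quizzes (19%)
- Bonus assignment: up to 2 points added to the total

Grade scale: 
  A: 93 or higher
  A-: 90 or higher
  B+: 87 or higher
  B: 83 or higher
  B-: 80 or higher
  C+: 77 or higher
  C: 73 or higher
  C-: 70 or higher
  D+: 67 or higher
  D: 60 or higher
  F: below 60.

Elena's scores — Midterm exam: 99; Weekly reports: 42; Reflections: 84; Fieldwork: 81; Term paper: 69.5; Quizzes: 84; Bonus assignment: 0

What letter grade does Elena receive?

Weighted total:
  Midterm exam 99 × 0.12 = 11.88
  Weekly reports 42 × 0.07 = 2.94
  Reflections 84 × 0.16 = 13.44
  Fieldwork 81 × 0.26 = 21.06
  Term paper 69.5 × 0.2 = 13.9
  Quizzes 84 × 0.19 = 15.96
Sum = 79.18
Bonus assignment: 79.18 + 0 = 79.18
79.18 is ≥ 77 and < 80 → C+

C+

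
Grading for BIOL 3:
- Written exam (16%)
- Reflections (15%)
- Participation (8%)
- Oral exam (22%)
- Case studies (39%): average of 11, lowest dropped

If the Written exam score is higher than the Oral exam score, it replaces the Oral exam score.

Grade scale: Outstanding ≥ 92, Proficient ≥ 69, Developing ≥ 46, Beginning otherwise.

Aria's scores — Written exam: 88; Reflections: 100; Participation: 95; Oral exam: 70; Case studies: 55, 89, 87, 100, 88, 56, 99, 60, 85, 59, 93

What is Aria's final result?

Case studies: drop 55 → average of remaining 10 = 816/10 = 81.6
Written exam (88) > Oral exam (70), so Oral exam counts as 88.
Weighted total:
  Written exam 88 × 0.16 = 14.08
  Reflections 100 × 0.15 = 15
  Participation 95 × 0.08 = 7.6
  Oral exam 88 × 0.22 = 19.36
  Case studies 81.6 × 0.39 = 31.824
Sum = 87.864
87.864 is ≥ 69 and < 92 → Proficient

Proficient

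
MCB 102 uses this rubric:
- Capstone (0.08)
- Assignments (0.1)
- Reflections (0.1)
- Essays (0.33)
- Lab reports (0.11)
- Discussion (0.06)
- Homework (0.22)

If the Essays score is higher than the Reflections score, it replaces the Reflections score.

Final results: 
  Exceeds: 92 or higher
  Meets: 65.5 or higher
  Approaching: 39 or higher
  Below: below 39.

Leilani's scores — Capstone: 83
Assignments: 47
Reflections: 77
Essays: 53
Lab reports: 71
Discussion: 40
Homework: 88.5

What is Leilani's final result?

Meets

Essays (53) ≤ Reflections (77), so Reflections stays at 77.
Weighted total:
  Capstone 83 × 0.08 = 6.64
  Assignments 47 × 0.1 = 4.7
  Reflections 77 × 0.1 = 7.7
  Essays 53 × 0.33 = 17.49
  Lab reports 71 × 0.11 = 7.81
  Discussion 40 × 0.06 = 2.4
  Homework 88.5 × 0.22 = 19.47
Sum = 66.21
66.21 is ≥ 65.5 and < 92 → Meets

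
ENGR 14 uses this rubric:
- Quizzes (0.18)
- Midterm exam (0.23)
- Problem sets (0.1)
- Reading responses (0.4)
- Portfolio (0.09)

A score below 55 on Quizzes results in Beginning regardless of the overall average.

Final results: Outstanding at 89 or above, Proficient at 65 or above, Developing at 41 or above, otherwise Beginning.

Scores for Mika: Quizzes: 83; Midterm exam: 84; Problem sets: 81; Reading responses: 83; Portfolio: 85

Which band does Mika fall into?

Quizzes score 83 ≥ 55: minimum met.
Weighted total:
  Quizzes 83 × 0.18 = 14.94
  Midterm exam 84 × 0.23 = 19.32
  Problem sets 81 × 0.1 = 8.1
  Reading responses 83 × 0.4 = 33.2
  Portfolio 85 × 0.09 = 7.65
Sum = 83.21
83.21 is ≥ 65 and < 89 → Proficient

Proficient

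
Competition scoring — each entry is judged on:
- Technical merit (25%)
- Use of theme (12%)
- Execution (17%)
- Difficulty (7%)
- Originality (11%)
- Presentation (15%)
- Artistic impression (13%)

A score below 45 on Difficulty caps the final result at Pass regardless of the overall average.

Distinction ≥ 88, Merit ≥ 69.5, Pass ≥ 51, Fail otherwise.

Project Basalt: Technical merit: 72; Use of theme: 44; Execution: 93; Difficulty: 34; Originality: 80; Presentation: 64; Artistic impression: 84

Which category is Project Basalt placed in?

Pass

Difficulty score 34 < 45: minimum not met.
Weighted total:
  Technical merit 72 × 0.25 = 18
  Use of theme 44 × 0.12 = 5.28
  Execution 93 × 0.17 = 15.81
  Difficulty 34 × 0.07 = 2.38
  Originality 80 × 0.11 = 8.8
  Presentation 64 × 0.15 = 9.6
  Artistic impression 84 × 0.13 = 10.92
Sum = 70.79
70.79 would be Merit; cap at Pass applies → Pass.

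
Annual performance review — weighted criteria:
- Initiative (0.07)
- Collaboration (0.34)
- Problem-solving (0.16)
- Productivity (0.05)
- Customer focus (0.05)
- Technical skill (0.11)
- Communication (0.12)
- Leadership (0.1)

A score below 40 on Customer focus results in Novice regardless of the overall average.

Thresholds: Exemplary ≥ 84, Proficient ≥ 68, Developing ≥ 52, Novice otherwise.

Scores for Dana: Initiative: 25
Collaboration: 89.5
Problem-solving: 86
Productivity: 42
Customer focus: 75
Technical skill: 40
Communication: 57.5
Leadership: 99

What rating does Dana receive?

Customer focus score 75 ≥ 40: minimum met.
Weighted total:
  Initiative 25 × 0.07 = 1.75
  Collaboration 89.5 × 0.34 = 30.43
  Problem-solving 86 × 0.16 = 13.76
  Productivity 42 × 0.05 = 2.1
  Customer focus 75 × 0.05 = 3.75
  Technical skill 40 × 0.11 = 4.4
  Communication 57.5 × 0.12 = 6.9
  Leadership 99 × 0.1 = 9.9
Sum = 72.99
72.99 is ≥ 68 and < 84 → Proficient

Proficient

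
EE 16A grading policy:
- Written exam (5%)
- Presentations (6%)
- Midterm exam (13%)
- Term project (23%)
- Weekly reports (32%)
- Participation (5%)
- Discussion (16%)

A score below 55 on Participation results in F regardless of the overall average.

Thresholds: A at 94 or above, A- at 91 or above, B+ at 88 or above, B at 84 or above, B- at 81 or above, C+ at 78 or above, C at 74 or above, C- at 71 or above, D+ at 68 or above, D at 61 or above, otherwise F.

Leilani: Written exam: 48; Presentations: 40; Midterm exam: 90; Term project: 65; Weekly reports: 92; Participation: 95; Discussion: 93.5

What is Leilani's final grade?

C+

Participation score 95 ≥ 55: minimum met.
Weighted total:
  Written exam 48 × 0.05 = 2.4
  Presentations 40 × 0.06 = 2.4
  Midterm exam 90 × 0.13 = 11.7
  Term project 65 × 0.23 = 14.95
  Weekly reports 92 × 0.32 = 29.44
  Participation 95 × 0.05 = 4.75
  Discussion 93.5 × 0.16 = 14.96
Sum = 80.6
80.6 is ≥ 78 and < 81 → C+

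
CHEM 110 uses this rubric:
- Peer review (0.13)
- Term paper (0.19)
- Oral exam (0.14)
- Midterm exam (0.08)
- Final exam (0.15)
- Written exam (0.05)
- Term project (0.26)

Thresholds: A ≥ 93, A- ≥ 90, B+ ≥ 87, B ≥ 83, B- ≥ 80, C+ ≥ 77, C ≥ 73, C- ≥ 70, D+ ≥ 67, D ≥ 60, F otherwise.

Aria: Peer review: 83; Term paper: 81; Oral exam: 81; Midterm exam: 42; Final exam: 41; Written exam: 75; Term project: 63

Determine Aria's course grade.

Weighted total:
  Peer review 83 × 0.13 = 10.79
  Term paper 81 × 0.19 = 15.39
  Oral exam 81 × 0.14 = 11.34
  Midterm exam 42 × 0.08 = 3.36
  Final exam 41 × 0.15 = 6.15
  Written exam 75 × 0.05 = 3.75
  Term project 63 × 0.26 = 16.38
Sum = 67.16
67.16 is ≥ 67 and < 70 → D+

D+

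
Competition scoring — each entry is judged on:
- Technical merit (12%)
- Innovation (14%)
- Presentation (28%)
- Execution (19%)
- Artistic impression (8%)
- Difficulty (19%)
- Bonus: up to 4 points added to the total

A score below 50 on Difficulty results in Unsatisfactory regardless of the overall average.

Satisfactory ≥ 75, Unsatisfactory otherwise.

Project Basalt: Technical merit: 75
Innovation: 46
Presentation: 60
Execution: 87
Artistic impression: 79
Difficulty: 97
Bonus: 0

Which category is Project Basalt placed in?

Difficulty score 97 ≥ 50: minimum met.
Weighted total:
  Technical merit 75 × 0.12 = 9
  Innovation 46 × 0.14 = 6.44
  Presentation 60 × 0.28 = 16.8
  Execution 87 × 0.19 = 16.53
  Artistic impression 79 × 0.08 = 6.32
  Difficulty 97 × 0.19 = 18.43
Sum = 73.52
Bonus: 73.52 + 0 = 73.52
73.52 < 75 → Unsatisfactory

Unsatisfactory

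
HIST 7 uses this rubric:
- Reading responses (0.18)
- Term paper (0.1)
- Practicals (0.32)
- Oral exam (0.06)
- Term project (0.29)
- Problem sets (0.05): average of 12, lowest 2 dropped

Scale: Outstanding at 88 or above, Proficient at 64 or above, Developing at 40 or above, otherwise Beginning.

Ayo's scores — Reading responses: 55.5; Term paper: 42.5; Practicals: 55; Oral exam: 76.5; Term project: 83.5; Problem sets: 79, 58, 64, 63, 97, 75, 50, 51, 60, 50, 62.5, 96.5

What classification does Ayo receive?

Proficient

Problem sets: drop 50, 50 → average of remaining 10 = 706/10 = 70.6
Weighted total:
  Reading responses 55.5 × 0.18 = 9.99
  Term paper 42.5 × 0.1 = 4.25
  Practicals 55 × 0.32 = 17.6
  Oral exam 76.5 × 0.06 = 4.59
  Term project 83.5 × 0.29 = 24.215
  Problem sets 70.6 × 0.05 = 3.53
Sum = 64.175
64.175 is ≥ 64 and < 88 → Proficient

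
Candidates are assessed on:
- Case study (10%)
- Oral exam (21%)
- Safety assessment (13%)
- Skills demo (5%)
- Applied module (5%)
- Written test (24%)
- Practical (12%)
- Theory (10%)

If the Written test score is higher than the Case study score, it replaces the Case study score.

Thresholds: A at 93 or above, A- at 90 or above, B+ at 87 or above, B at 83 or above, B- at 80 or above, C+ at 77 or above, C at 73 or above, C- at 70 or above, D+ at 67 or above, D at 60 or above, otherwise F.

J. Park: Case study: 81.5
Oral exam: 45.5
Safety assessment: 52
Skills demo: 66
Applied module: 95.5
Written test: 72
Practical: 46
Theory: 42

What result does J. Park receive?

Written test (72) ≤ Case study (81.5), so Case study stays at 81.5.
Weighted total:
  Case study 81.5 × 0.1 = 8.15
  Oral exam 45.5 × 0.21 = 9.555
  Safety assessment 52 × 0.13 = 6.76
  Skills demo 66 × 0.05 = 3.3
  Applied module 95.5 × 0.05 = 4.775
  Written test 72 × 0.24 = 17.28
  Practical 46 × 0.12 = 5.52
  Theory 42 × 0.1 = 4.2
Sum = 59.54
59.54 < 60 → F

F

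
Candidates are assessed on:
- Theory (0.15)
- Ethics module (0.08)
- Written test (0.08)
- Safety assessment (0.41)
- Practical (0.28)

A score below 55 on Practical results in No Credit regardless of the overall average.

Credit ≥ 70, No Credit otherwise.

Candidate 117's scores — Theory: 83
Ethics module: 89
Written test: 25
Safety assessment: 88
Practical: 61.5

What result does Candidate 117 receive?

Practical score 61.5 ≥ 55: minimum met.
Weighted total:
  Theory 83 × 0.15 = 12.45
  Ethics module 89 × 0.08 = 7.12
  Written test 25 × 0.08 = 2
  Safety assessment 88 × 0.41 = 36.08
  Practical 61.5 × 0.28 = 17.22
Sum = 74.87
74.87 ≥ 70 → Credit

Credit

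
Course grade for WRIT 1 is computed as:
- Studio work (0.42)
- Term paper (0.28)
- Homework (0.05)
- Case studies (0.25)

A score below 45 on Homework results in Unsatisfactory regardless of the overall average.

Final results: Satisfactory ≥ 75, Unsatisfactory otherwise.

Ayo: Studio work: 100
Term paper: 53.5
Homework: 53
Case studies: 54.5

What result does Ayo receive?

Unsatisfactory

Homework score 53 ≥ 45: minimum met.
Weighted total:
  Studio work 100 × 0.42 = 42
  Term paper 53.5 × 0.28 = 14.98
  Homework 53 × 0.05 = 2.65
  Case studies 54.5 × 0.25 = 13.625
Sum = 73.255
73.255 < 75 → Unsatisfactory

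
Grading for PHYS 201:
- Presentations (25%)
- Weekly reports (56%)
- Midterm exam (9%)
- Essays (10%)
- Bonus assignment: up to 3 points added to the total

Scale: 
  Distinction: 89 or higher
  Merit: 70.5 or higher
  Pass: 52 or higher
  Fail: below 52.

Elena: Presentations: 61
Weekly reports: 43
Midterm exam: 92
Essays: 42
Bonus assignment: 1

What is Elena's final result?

Weighted total:
  Presentations 61 × 0.25 = 15.25
  Weekly reports 43 × 0.56 = 24.08
  Midterm exam 92 × 0.09 = 8.28
  Essays 42 × 0.1 = 4.2
Sum = 51.81
Bonus assignment: 51.81 + 1 = 52.81
52.81 is ≥ 52 and < 70.5 → Pass

Pass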